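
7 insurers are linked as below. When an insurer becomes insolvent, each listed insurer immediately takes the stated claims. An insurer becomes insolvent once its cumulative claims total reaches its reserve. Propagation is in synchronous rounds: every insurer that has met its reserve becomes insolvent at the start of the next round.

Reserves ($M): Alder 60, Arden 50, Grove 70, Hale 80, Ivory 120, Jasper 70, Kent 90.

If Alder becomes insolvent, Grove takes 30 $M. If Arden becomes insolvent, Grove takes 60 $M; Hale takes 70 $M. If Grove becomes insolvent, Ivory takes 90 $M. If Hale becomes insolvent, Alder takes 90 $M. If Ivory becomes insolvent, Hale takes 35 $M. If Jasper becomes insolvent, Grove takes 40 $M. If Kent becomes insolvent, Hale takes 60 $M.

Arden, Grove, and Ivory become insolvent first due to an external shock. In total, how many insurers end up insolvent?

5

Round 1 — Arden, Grove, Ivory become insolvent (initial).
  Hale: +70+35 → 105 ≥ 80
Round 2 — Hale becomes insolvent.
  Alder: +90 → 90 ≥ 60
Round 3 — Alder becomes insolvent.
No further insolvencies.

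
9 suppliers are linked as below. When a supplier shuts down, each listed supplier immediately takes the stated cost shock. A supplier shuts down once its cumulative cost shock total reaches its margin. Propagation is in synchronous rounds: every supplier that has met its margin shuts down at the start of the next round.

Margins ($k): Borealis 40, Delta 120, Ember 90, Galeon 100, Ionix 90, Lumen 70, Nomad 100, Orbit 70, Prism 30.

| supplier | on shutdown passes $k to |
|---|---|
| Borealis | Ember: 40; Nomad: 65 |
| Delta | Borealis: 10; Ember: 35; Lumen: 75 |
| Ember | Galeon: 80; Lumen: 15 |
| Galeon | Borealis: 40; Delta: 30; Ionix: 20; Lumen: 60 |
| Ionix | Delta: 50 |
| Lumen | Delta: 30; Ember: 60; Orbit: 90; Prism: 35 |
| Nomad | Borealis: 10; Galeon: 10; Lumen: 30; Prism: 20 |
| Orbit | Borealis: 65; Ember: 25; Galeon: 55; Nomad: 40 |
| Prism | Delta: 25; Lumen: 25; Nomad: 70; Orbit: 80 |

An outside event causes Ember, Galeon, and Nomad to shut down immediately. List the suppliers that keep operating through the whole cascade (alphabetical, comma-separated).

Round 1 — Ember, Galeon, Nomad shut down (initial).
  Borealis: +40+10 → 50 ≥ 40
  Delta: +30 → 30 < 120
  Ionix: +20 → 20 < 90
  Lumen: +15+60+30 → 105 ≥ 70
  Prism: +20 → 20 < 30
Round 2 — Borealis, Lumen shut down.
  Delta: +30 → 60 < 120
  Orbit: +90 → 90 ≥ 70
  Prism: +35 → 55 ≥ 30
Round 3 — Orbit, Prism shut down.
  Delta: +25 → 85 < 120
No further shutdowns.

Delta, Ionix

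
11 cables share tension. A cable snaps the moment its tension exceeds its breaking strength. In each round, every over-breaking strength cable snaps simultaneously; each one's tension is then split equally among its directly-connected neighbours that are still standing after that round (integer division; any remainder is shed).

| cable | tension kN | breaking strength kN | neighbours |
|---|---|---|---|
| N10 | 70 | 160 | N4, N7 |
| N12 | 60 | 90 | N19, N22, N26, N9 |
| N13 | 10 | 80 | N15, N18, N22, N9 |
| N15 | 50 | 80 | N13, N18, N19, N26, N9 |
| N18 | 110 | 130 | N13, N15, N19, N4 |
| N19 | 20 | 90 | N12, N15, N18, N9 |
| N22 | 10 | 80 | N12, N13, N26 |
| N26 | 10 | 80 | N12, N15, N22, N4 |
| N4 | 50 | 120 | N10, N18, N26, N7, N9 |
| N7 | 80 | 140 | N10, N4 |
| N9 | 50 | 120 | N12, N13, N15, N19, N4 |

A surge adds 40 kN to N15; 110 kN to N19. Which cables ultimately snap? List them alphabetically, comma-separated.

N12, N13, N15, N18, N19, N22, N26, N4, N9

Round 1 — N15 at 90 > 80; N19 at 130 > 90. N15, N19 snap.
  N15 sheds 90 kN to N13, N18, N26, N9: 22 each (2 lost).
    N13: 10+22 = 32 ≤ 80
    N18: 110+22 = 132 > 130
    N26: 10+22 = 32 ≤ 80
    N9: 50+22 = 72 ≤ 120
  N19 sheds 130 kN to N12, N18, N9: 43 each (1 lost).
    N12: 60+43 = 103 > 90
    N18: 132+43 = 175 > 130
    N9: 72+43 = 115 ≤ 120
Round 2 — N12, N18 snap.
  N12 sheds 103 kN to N22, N26, N9: 34 each (1 lost).
    N22: 10+34 = 44 ≤ 80
    N26: 32+34 = 66 ≤ 80
    N9: 115+34 = 149 > 120
  N18 sheds 175 kN to N13, N4: 87 each (1 lost).
    N13: 32+87 = 119 > 80
    N4: 50+87 = 137 > 120
Round 3 — N13, N4, N9 snap.
  N13 sheds 119 kN to N22: 119 each.
    N22: 44+119 = 163 > 80
  N4 sheds 137 kN to N10, N26, N7: 45 each (2 lost).
    N10: 70+45 = 115 ≤ 160
    N26: 66+45 = 111 > 80
    N7: 80+45 = 125 ≤ 140
  N9 sheds 149 kN: no online neighbours, lost.
Round 4 — N22, N26 snap.
  N22 sheds 163 kN: no online neighbours, lost.
  N26 sheds 111 kN: no online neighbours, lost.
No further breaks.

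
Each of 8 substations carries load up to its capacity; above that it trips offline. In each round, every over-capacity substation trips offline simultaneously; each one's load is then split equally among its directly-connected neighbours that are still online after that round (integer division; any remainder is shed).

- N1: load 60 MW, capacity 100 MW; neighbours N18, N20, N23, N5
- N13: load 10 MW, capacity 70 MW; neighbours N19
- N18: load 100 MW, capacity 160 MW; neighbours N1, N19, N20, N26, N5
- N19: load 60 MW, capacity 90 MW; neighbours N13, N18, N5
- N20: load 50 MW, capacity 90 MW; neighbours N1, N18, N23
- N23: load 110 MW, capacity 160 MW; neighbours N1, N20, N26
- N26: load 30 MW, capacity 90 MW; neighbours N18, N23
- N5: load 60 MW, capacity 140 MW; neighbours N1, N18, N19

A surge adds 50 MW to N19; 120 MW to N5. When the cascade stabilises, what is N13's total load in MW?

Round 1 — N19 at 110 > 90; N5 at 180 > 140. N19, N5 trip offline.
  N19 sheds 110 MW to N13, N18: 55 each.
    N13: 10+55 = 65 ≤ 70
    N18: 100+55 = 155 ≤ 160
  N5 sheds 180 MW to N1, N18: 90 each.
    N1: 60+90 = 150 > 100
    N18: 155+90 = 245 > 160
Round 2 — N1, N18 trip offline.
  N1 sheds 150 MW to N20, N23: 75 each.
    N20: 50+75 = 125 > 90
    N23: 110+75 = 185 > 160
  N18 sheds 245 MW to N20, N26: 122 each (1 lost).
    N20: 125+122 = 247 > 90
    N26: 30+122 = 152 > 90
Round 3 — N20, N23, N26 trip offline.
  N20 sheds 247 MW: no online neighbours, lost.
  N23 sheds 185 MW: no online neighbours, lost.
  N26 sheds 152 MW: no online neighbours, lost.
No further trips.

65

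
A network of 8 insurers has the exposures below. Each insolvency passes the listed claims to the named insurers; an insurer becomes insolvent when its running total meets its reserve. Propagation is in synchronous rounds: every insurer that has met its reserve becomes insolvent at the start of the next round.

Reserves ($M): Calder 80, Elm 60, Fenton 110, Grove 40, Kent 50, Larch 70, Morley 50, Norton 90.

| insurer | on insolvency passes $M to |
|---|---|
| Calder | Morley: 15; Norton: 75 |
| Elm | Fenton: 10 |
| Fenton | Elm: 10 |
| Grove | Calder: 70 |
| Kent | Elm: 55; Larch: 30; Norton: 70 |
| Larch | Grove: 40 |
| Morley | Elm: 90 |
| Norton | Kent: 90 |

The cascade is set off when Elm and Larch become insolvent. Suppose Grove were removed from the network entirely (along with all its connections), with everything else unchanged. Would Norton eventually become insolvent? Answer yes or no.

With Grove removed:
Round 1 — Elm, Larch become insolvent (initial).
  Fenton: +10 → 10 < 110
No further insolvencies.

no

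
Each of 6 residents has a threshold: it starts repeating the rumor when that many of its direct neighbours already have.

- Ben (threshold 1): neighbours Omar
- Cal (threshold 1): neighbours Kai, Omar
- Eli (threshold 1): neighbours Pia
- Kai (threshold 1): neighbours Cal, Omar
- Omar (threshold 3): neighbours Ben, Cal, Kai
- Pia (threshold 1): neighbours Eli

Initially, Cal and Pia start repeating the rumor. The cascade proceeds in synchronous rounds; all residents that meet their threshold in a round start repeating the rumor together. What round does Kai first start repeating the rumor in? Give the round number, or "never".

2

Round 1 — Cal, Pia start repeating the rumor (initial).
Round 2 — checking thresholds:
  Eli: 1 of 1 neighbours ≥ 1, starts repeating the rumor.
  Kai: 1 of 2 neighbours ≥ 1, starts repeating the rumor.
  Omar: 1 of 3 neighbours < 3, holds.
Round 3 — no new spreads; cascade stops.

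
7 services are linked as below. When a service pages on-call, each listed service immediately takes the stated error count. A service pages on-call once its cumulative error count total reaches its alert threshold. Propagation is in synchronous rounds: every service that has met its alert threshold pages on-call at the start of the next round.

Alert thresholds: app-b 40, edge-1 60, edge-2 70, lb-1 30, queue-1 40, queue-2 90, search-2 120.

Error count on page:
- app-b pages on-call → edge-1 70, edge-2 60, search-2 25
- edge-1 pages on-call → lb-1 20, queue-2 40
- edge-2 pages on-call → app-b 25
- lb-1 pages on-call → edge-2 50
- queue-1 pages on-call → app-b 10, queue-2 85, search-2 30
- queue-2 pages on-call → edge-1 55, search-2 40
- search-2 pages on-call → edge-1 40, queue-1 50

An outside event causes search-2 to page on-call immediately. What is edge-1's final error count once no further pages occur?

Round 1 — search-2 pages on-call (initial).
  edge-1: +40 → 40 < 60
  queue-1: +50 → 50 ≥ 40
Round 2 — queue-1 pages on-call.
  app-b: +10 → 10 < 40
  queue-2: +85 → 85 < 90
No further pages.

40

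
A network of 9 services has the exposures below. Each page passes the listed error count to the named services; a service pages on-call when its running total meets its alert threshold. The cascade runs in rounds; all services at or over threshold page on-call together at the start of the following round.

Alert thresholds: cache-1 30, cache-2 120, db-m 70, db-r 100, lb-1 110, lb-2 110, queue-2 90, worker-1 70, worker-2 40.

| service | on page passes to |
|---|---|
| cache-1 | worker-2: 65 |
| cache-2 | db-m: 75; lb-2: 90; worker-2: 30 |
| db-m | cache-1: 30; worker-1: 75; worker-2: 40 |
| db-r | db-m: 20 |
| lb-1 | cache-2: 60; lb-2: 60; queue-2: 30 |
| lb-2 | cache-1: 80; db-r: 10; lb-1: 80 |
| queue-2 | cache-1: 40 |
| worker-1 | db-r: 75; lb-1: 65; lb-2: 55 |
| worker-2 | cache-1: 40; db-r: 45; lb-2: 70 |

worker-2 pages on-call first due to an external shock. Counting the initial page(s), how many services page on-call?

Round 1 — worker-2 pages on-call (initial).
  cache-1: +40 → 40 ≥ 30
  db-r: +45 → 45 < 100
  lb-2: +70 → 70 < 110
Round 2 — cache-1 pages on-call.
No further pages.

2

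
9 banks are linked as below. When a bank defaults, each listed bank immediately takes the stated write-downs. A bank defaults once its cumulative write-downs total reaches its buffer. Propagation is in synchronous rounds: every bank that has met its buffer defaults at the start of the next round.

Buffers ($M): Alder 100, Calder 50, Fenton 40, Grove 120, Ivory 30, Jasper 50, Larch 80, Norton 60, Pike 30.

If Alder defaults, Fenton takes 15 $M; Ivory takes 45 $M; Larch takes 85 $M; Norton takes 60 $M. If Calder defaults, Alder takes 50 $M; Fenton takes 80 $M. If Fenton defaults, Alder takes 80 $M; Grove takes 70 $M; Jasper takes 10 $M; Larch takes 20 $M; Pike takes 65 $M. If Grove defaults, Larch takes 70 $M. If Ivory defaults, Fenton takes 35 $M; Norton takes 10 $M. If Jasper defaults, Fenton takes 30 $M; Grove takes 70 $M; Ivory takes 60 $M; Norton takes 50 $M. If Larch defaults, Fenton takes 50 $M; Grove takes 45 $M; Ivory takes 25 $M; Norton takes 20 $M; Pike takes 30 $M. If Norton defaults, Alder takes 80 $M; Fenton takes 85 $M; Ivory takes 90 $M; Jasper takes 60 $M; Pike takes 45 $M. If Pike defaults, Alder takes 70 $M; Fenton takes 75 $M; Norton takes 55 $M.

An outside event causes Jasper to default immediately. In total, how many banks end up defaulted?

Round 1 — Jasper defaults (initial).
  Fenton: +30 → 30 < 40
  Grove: +70 → 70 < 120
  Ivory: +60 → 60 ≥ 30
  Norton: +50 → 50 < 60
Round 2 — Ivory defaults.
  Fenton: +35 → 65 ≥ 40
  Norton: +10 → 60 ≥ 60
Round 3 — Fenton, Norton default.
  Alder: +80+80 → 160 ≥ 100
  Grove: +70 → 140 ≥ 120
  Larch: +20 → 20 < 80
  Pike: +65+45 → 110 ≥ 30
Round 4 — Alder, Grove, Pike default.
  Larch: +85+70 → 175 ≥ 80
Round 5 — Larch defaults.
No further defaults.

8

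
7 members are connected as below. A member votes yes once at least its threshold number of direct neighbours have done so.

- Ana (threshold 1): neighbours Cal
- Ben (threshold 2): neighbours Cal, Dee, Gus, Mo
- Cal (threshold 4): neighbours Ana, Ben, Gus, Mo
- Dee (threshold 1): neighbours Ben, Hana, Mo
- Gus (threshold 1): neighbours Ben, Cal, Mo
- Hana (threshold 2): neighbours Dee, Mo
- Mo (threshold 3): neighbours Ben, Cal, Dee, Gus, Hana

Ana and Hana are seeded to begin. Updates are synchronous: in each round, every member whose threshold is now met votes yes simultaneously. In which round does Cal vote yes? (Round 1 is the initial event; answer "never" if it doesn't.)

never

Round 1 — Ana, Hana vote yes (initial).
Round 2 — checking thresholds:
  Cal: 1 of 4 neighbours < 4, holds.
  Dee: 1 of 3 neighbours ≥ 1, votes yes.
  Mo: 1 of 5 neighbours < 3, holds.
Round 3 — no new yes votes; cascade stops.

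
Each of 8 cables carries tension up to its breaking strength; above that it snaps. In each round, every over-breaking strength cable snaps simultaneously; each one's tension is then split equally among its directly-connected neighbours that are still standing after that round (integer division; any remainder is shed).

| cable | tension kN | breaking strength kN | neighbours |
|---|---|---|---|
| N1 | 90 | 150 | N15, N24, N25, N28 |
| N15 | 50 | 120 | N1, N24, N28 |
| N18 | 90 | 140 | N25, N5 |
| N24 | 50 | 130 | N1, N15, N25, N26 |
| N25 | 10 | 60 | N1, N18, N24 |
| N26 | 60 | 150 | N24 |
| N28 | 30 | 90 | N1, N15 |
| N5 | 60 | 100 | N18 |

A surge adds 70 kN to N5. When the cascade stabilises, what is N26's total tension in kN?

142

Round 1 — N5 at 130 > 100. N5 snaps.
  N5 sheds 130 kN to N18: 130 each.
    N18: 90+130 = 220 > 140
Round 2 — N18 snaps.
  N18 sheds 220 kN to N25: 220 each.
    N25: 10+220 = 230 > 60
Round 3 — N25 snaps.
  N25 sheds 230 kN to N1, N24: 115 each.
    N1: 90+115 = 205 > 150
    N24: 50+115 = 165 > 130
Round 4 — N1, N24 snap.
  N1 sheds 205 kN to N15, N28: 102 each (1 lost).
    N15: 50+102 = 152 > 120
    N28: 30+102 = 132 > 90
  N24 sheds 165 kN to N15, N26: 82 each (1 lost).
    N15: 152+82 = 234 > 120
    N26: 60+82 = 142 ≤ 150
Round 5 — N15, N28 snap.
  N15 sheds 234 kN: no online neighbours, lost.
  N28 sheds 132 kN: no online neighbours, lost.
No further breaks.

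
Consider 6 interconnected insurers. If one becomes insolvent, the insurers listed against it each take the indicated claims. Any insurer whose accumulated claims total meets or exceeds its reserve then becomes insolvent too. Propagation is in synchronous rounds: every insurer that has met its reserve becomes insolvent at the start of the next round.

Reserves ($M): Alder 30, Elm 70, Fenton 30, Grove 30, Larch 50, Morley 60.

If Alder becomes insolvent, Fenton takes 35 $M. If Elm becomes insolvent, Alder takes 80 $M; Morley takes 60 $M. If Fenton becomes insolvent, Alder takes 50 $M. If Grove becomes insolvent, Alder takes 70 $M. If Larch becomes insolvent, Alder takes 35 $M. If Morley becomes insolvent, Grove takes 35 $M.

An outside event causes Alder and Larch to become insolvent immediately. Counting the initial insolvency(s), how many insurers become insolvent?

Round 1 — Alder, Larch become insolvent (initial).
  Fenton: +35 → 35 ≥ 30
Round 2 — Fenton becomes insolvent.
No further insolvencies.

3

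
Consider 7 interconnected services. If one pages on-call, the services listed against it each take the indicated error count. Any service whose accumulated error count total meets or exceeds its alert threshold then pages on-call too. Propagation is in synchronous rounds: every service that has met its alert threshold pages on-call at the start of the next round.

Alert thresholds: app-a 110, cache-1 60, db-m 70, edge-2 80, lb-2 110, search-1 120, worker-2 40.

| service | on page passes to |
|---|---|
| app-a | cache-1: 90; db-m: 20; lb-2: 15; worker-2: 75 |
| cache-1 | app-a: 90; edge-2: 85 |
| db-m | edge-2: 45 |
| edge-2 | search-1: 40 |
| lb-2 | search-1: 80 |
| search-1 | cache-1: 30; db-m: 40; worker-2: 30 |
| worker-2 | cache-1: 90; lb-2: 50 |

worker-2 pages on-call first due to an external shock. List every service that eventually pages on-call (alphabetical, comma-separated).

Round 1 — worker-2 pages on-call (initial).
  cache-1: +90 → 90 ≥ 60
  lb-2: +50 → 50 < 110
Round 2 — cache-1 pages on-call.
  app-a: +90 → 90 < 110
  edge-2: +85 → 85 ≥ 80
Round 3 — edge-2 pages on-call.
  search-1: +40 → 40 < 120
No further pages.

cache-1, edge-2, worker-2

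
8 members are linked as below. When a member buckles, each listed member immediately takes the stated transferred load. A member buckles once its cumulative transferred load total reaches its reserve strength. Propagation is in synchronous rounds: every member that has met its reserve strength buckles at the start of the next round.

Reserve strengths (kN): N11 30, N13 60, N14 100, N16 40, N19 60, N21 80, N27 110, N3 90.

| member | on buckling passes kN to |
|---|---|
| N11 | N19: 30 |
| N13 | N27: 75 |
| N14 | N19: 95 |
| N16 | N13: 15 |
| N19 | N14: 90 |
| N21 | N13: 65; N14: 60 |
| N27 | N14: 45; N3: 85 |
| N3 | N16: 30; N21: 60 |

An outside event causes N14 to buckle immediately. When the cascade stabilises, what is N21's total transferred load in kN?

Round 1 — N14 buckles (initial).
  N19: +95 → 95 ≥ 60
Round 2 — N19 buckles.
No further bucklings.

0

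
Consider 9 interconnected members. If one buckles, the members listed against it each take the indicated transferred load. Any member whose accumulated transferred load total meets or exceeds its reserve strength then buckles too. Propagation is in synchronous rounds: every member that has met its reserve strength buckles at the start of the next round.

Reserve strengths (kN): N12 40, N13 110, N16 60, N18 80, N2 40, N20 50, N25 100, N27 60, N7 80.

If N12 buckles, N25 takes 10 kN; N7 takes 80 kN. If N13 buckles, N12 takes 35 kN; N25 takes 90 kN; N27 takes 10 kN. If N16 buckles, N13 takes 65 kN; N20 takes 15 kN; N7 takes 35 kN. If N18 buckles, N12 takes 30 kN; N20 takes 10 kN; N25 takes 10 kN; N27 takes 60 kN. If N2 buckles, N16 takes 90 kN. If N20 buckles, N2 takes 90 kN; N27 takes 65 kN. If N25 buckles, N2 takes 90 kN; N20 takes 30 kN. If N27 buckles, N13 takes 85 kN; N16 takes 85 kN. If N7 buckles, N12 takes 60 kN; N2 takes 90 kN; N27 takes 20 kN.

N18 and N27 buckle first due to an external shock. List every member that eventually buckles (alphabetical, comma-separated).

N12, N13, N16, N18, N2, N20, N25, N27, N7

Round 1 — N18, N27 buckle (initial).
  N12: +30 → 30 < 40
  N13: +85 → 85 < 110
  N16: +85 → 85 ≥ 60
  N20: +10 → 10 < 50
  N25: +10 → 10 < 100
Round 2 — N16 buckles.
  N13: +65 → 150 ≥ 110
  N20: +15 → 25 < 50
  N7: +35 → 35 < 80
Round 3 — N13 buckles.
  N12: +35 → 65 ≥ 40
  N25: +90 → 100 ≥ 100
Round 4 — N12, N25 buckle.
  N2: +90 → 90 ≥ 40
  N20: +30 → 55 ≥ 50
  N7: +80 → 115 ≥ 80
Round 5 — N2, N20, N7 buckle.
No further bucklings.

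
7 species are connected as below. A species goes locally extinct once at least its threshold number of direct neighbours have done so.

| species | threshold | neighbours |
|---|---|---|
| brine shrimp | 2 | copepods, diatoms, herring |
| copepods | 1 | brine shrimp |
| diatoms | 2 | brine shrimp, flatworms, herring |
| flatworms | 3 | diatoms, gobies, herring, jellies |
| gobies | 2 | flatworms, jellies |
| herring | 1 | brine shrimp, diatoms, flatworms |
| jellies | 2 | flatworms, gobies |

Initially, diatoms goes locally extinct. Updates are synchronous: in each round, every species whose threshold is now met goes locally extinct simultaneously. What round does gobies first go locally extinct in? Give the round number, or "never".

never

Round 1 — diatoms goes locally extinct (initial).
Round 2 — checking thresholds:
  brine shrimp: 1 of 3 neighbours < 2, not yet.
  flatworms: 1 of 4 neighbours < 3, not yet.
  herring: 1 of 3 neighbours ≥ 1, goes locally extinct.
Round 3 — checking thresholds:
  brine shrimp: 2 of 3 neighbours ≥ 2, goes locally extinct.
  flatworms: 2 of 4 neighbours < 3, not yet.
Round 4 — checking thresholds:
  copepods: 1 of 1 neighbours ≥ 1, goes locally extinct.
  flatworms: 2 of 4 neighbours < 3, not yet.
Round 5 — no new extinctions; cascade stops.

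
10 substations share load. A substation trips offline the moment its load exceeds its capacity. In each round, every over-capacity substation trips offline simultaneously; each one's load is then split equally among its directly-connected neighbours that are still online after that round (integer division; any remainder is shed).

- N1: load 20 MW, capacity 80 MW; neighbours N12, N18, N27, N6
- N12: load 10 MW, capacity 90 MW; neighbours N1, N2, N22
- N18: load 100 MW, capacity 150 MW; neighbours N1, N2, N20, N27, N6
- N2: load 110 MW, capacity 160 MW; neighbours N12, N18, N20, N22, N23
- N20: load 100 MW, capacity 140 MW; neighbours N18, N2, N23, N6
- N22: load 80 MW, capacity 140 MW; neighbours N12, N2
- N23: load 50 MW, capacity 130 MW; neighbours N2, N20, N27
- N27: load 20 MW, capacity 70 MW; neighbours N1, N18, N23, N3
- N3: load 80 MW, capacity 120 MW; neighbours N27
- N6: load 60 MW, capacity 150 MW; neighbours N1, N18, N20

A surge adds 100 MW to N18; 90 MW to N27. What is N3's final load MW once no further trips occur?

Round 1 — N18 at 200 > 150; N27 at 110 > 70. N18, N27 trip offline.
  N18 sheds 200 MW to N1, N2, N20, N6: 50 each.
    N1: 20+50 = 70 ≤ 80
    N2: 110+50 = 160 ≤ 160
    N20: 100+50 = 150 > 140
    N6: 60+50 = 110 ≤ 150
  N27 sheds 110 MW to N1, N23, N3: 36 each (2 lost).
    N1: 70+36 = 106 > 80
    N23: 50+36 = 86 ≤ 130
    N3: 80+36 = 116 ≤ 120
Round 2 — N1, N20 trip offline.
  N1 sheds 106 MW to N12, N6: 53 each.
    N12: 10+53 = 63 ≤ 90
    N6: 110+53 = 163 > 150
  N20 sheds 150 MW to N2, N23, N6: 50 each.
    N2: 160+50 = 210 > 160
    N23: 86+50 = 136 > 130
    N6: 163+50 = 213 > 150
Round 3 — N2, N23, N6 trip offline.
  N2 sheds 210 MW to N12, N22: 105 each.
    N12: 63+105 = 168 > 90
    N22: 80+105 = 185 > 140
  N23 sheds 136 MW: no online neighbours, lost.
  N6 sheds 213 MW: no online neighbours, lost.
Round 4 — N12, N22 trip offline.
  N12 sheds 168 MW: no online neighbours, lost.
  N22 sheds 185 MW: no online neighbours, lost.
No further trips.

116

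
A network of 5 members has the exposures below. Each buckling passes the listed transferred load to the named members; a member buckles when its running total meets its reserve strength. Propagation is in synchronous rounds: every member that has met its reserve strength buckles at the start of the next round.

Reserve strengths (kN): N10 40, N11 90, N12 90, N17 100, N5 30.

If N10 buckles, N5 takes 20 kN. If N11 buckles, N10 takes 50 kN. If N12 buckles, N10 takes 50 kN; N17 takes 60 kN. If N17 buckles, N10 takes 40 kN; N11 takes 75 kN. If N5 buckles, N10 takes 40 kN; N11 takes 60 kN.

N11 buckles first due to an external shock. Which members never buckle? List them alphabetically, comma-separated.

N12, N17, N5

Round 1 — N11 buckles (initial).
  N10: +50 → 50 ≥ 40
Round 2 — N10 buckles.
  N5: +20 → 20 < 30
No further bucklings.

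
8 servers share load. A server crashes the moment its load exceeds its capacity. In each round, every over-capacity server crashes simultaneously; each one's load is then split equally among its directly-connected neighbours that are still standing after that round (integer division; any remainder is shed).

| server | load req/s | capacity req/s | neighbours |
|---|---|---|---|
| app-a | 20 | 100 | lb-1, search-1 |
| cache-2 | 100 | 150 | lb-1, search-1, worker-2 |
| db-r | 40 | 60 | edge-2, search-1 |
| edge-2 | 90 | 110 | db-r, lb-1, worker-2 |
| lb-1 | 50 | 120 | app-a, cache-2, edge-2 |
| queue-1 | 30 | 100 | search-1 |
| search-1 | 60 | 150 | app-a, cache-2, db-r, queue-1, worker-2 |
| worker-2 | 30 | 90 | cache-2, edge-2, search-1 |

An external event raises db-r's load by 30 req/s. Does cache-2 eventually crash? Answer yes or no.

Round 1 — db-r at 70 > 60. db-r crashes.
  db-r sheds 70 req/s to edge-2, search-1: 35 each.
    edge-2: 90+35 = 125 > 110
    search-1: 60+35 = 95 ≤ 150
Round 2 — edge-2 crashes.
  edge-2 sheds 125 req/s to lb-1, worker-2: 62 each (1 lost).
    lb-1: 50+62 = 112 ≤ 120
    worker-2: 30+62 = 92 > 90
Round 3 — worker-2 crashes.
  worker-2 sheds 92 req/s to cache-2, search-1: 46 each.
    cache-2: 100+46 = 146 ≤ 150
    search-1: 95+46 = 141 ≤ 150
No further crashes.

no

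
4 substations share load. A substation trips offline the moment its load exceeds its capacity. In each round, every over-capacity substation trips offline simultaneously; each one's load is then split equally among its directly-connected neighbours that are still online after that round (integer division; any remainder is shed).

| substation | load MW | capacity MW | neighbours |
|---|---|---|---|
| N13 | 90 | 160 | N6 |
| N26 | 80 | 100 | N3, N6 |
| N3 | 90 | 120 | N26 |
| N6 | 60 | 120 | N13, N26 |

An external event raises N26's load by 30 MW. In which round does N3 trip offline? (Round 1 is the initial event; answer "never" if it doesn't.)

Round 1 — N26 at 110 > 100. N26 trips offline.
  N26 sheds 110 MW to N3, N6: 55 each.
    N3: 90+55 = 145 > 120
    N6: 60+55 = 115 ≤ 120
Round 2 — N3 trips offline.
  N3 sheds 145 MW: no online neighbours, lost.
No further trips.

2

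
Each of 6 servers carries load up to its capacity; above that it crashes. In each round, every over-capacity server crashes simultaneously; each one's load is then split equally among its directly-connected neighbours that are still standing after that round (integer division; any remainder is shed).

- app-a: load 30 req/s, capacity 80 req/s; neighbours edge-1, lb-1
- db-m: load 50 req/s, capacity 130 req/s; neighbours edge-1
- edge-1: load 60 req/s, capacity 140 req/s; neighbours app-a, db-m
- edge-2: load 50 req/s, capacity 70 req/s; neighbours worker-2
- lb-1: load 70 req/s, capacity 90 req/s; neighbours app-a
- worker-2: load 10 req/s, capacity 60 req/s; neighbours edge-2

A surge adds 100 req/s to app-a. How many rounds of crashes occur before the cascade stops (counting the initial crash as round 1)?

2

Round 1 — app-a at 130 > 80. app-a crashes.
  app-a sheds 130 req/s to edge-1, lb-1: 65 each.
    edge-1: 60+65 = 125 ≤ 140
    lb-1: 70+65 = 135 > 90
Round 2 — lb-1 crashes.
  lb-1 sheds 135 req/s: no online neighbours, lost.
No further crashes.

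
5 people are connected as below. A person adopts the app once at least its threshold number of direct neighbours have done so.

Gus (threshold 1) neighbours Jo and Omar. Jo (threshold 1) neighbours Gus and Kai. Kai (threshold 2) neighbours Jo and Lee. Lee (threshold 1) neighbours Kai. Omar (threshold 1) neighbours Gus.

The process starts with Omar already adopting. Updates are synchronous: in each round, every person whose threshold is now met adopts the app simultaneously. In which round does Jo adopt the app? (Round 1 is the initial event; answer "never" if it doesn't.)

3

Round 1 — Omar adopts the app (initial).
Round 2 — checking thresholds:
  Gus: 1 of 2 neighbours ≥ 1, adopts the app.
Round 3 — checking thresholds:
  Jo: 1 of 2 neighbours ≥ 1, adopts the app.
Round 4 — no new adoptions; cascade stops.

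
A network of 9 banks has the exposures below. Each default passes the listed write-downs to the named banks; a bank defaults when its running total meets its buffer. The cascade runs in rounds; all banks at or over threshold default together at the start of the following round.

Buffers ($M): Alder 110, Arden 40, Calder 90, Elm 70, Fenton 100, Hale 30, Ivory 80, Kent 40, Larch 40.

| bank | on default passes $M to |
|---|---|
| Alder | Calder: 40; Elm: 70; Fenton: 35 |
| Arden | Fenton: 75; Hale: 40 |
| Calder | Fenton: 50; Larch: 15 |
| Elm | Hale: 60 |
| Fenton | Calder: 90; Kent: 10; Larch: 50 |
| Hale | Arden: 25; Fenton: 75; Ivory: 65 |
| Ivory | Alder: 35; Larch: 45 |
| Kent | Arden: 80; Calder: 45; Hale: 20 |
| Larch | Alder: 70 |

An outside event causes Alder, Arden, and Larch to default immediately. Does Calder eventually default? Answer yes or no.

Round 1 — Alder, Arden, Larch default (initial).
  Calder: +40 → 40 < 90
  Elm: +70 → 70 ≥ 70
  Fenton: +35+75 → 110 ≥ 100
  Hale: +40 → 40 ≥ 30
Round 2 — Elm, Fenton, Hale default.
  Calder: +90 → 130 ≥ 90
  Ivory: +65 → 65 < 80
  Kent: +10 → 10 < 40
Round 3 — Calder defaults.
No further defaults.

yes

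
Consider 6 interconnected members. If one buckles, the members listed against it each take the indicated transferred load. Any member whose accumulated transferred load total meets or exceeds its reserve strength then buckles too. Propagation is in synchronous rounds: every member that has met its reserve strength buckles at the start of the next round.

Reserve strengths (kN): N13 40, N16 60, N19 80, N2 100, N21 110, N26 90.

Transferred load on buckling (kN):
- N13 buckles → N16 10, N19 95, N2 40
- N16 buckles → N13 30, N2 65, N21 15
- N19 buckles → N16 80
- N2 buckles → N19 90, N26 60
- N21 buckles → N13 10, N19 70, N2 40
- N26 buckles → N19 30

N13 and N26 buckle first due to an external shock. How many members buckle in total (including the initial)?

5

Round 1 — N13, N26 buckle (initial).
  N16: +10 → 10 < 60
  N19: +95+30 → 125 ≥ 80
  N2: +40 → 40 < 100
Round 2 — N19 buckles.
  N16: +80 → 90 ≥ 60
Round 3 — N16 buckles.
  N2: +65 → 105 ≥ 100
  N21: +15 → 15 < 110
Round 4 — N2 buckles.
No further bucklings.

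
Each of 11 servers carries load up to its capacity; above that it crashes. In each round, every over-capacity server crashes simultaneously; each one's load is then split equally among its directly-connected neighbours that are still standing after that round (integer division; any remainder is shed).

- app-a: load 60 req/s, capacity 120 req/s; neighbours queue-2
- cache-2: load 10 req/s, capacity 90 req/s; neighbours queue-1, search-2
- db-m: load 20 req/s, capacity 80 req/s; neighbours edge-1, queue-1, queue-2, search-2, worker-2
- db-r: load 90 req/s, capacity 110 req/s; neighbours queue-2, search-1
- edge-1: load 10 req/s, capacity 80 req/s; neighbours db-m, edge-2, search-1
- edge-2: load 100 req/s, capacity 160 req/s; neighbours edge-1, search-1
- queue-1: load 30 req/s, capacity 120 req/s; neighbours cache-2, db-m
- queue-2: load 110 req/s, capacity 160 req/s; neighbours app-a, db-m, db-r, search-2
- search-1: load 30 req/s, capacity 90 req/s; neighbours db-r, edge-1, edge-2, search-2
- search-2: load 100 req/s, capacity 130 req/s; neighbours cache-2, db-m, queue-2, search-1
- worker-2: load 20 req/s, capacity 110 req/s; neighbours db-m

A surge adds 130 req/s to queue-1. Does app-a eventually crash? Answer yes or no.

no

Round 1 — queue-1 at 160 > 120. queue-1 crashes.
  queue-1 sheds 160 req/s to cache-2, db-m: 80 each.
    cache-2: 10+80 = 90 ≤ 90
    db-m: 20+80 = 100 > 80
Round 2 — db-m crashes.
  db-m sheds 100 req/s to edge-1, queue-2, search-2, worker-2: 25 each.
    edge-1: 10+25 = 35 ≤ 80
    queue-2: 110+25 = 135 ≤ 160
    search-2: 100+25 = 125 ≤ 130
    worker-2: 20+25 = 45 ≤ 110
No further crashes.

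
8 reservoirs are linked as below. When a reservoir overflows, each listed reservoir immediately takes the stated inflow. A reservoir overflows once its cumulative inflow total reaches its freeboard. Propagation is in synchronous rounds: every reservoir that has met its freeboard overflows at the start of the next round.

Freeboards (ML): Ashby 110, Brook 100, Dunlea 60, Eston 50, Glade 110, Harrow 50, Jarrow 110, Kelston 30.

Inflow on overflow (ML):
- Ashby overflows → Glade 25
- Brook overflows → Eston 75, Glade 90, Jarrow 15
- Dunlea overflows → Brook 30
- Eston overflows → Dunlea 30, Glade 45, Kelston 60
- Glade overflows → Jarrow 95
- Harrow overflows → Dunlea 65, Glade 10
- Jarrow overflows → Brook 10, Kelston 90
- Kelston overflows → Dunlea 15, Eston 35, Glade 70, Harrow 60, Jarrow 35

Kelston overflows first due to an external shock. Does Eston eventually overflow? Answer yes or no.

Round 1 — Kelston overflows (initial).
  Dunlea: +15 → 15 < 60
  Eston: +35 → 35 < 50
  Glade: +70 → 70 < 110
  Harrow: +60 → 60 ≥ 50
  Jarrow: +35 → 35 < 110
Round 2 — Harrow overflows.
  Dunlea: +65 → 80 ≥ 60
  Glade: +10 → 80 < 110
Round 3 — Dunlea overflows.
  Brook: +30 → 30 < 100
No further overflows.

no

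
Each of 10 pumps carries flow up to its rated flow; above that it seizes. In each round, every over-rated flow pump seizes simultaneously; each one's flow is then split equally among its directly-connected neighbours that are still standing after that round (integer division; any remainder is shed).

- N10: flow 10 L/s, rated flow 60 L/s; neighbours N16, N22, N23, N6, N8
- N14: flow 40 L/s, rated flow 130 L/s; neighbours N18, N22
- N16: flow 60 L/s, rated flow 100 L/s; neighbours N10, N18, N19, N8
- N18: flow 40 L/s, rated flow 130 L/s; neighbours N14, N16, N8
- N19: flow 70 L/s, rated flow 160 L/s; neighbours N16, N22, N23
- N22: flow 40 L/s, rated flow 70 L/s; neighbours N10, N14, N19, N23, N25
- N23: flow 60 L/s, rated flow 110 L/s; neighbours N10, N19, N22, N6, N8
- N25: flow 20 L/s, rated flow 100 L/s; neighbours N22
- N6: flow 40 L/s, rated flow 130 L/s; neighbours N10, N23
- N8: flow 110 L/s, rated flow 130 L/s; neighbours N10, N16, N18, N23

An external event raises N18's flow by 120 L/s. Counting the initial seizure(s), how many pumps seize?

Round 1 — N18 at 160 > 130. N18 seizes.
  N18 sheds 160 L/s to N14, N16, N8: 53 each (1 lost).
    N14: 40+53 = 93 ≤ 130
    N16: 60+53 = 113 > 100
    N8: 110+53 = 163 > 130
Round 2 — N16, N8 seize.
  N16 sheds 113 L/s to N10, N19: 56 each (1 lost).
    N10: 10+56 = 66 > 60
    N19: 70+56 = 126 ≤ 160
  N8 sheds 163 L/s to N10, N23: 81 each (1 lost).
    N10: 66+81 = 147 > 60
    N23: 60+81 = 141 > 110
Round 3 — N10, N23 seize.
  N10 sheds 147 L/s to N22, N6: 73 each (1 lost).
    N22: 40+73 = 113 > 70
    N6: 40+73 = 113 ≤ 130
  N23 sheds 141 L/s to N19, N22, N6: 47 each.
    N19: 126+47 = 173 > 160
    N22: 113+47 = 160 > 70
    N6: 113+47 = 160 > 130
Round 4 — N19, N22, N6 seize.
  N19 sheds 173 L/s: no online neighbours, lost.
  N22 sheds 160 L/s to N14, N25: 80 each.
    N14: 93+80 = 173 > 130
    N25: 20+80 = 100 ≤ 100
  N6 sheds 160 L/s: no online neighbours, lost.
Round 5 — N14 seizes.
  N14 sheds 173 L/s: no online neighbours, lost.
No further seizures.

9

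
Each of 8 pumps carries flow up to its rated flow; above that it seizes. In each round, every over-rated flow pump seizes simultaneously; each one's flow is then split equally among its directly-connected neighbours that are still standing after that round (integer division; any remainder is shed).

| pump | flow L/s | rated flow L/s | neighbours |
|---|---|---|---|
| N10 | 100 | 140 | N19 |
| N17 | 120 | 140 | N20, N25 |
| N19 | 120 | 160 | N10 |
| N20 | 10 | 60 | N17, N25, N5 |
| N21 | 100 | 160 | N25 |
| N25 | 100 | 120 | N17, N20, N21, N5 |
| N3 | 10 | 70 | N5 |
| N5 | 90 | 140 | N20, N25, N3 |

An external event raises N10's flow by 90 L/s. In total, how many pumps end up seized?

2

Round 1 — N10 at 190 > 140. N10 seizes.
  N10 sheds 190 L/s to N19: 190 each.
    N19: 120+190 = 310 > 160
Round 2 — N19 seizes.
  N19 sheds 310 L/s: no online neighbours, lost.
No further seizures.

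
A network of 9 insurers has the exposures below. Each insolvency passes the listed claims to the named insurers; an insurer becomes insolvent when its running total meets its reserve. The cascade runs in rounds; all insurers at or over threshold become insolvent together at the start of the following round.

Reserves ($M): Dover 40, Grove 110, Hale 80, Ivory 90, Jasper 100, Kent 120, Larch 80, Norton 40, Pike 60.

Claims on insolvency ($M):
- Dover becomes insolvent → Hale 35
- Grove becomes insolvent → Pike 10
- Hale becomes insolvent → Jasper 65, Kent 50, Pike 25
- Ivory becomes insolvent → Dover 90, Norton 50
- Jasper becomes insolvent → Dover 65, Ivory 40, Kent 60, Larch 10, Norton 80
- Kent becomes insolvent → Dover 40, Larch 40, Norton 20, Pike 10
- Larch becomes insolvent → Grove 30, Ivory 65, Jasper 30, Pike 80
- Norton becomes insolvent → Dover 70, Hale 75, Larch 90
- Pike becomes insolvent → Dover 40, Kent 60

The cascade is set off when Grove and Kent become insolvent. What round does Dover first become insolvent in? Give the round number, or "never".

Round 1 — Grove, Kent become insolvent (initial).
  Dover: +40 → 40 ≥ 40
  Larch: +40 → 40 < 80
  Norton: +20 → 20 < 40
  Pike: +10+10 → 20 < 60
Round 2 — Dover becomes insolvent.
  Hale: +35 → 35 < 80
No further insolvencies.

2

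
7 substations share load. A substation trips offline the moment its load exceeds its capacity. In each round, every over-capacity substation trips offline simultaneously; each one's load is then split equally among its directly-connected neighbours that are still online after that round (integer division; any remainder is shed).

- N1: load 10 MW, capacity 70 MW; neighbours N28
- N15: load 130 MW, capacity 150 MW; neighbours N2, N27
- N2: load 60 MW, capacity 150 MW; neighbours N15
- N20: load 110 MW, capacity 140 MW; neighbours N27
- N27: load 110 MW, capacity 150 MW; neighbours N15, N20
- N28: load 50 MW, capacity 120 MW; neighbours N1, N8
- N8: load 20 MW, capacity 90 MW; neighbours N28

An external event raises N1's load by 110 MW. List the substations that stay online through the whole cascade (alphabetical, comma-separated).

Round 1 — N1 at 120 > 70. N1 trips offline.
  N1 sheds 120 MW to N28: 120 each.
    N28: 50+120 = 170 > 120
Round 2 — N28 trips offline.
  N28 sheds 170 MW to N8: 170 each.
    N8: 20+170 = 190 > 90
Round 3 — N8 trips offline.
  N8 sheds 190 MW: no online neighbours, lost.
No further trips.

N15, N2, N20, N27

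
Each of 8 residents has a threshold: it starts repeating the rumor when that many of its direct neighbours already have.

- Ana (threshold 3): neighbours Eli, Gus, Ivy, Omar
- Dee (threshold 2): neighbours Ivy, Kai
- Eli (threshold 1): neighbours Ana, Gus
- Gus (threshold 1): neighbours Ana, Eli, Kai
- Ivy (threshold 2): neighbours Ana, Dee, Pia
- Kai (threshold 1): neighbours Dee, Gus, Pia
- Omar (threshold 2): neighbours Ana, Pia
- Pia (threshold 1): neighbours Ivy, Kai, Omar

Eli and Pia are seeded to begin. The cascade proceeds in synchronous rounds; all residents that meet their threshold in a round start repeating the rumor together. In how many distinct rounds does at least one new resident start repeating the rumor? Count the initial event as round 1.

Round 1 — Eli, Pia start repeating the rumor (initial).
Round 2 — checking thresholds:
  Ana: 1 of 4 neighbours < 3, below threshold.
  Gus: 1 of 3 neighbours ≥ 1, starts repeating the rumor.
  Ivy: 1 of 3 neighbours < 2, below threshold.
  Kai: 1 of 3 neighbours ≥ 1, starts repeating the rumor.
  Omar: 1 of 2 neighbours < 2, below threshold.
Round 3 — no new spreads; cascade stops.

2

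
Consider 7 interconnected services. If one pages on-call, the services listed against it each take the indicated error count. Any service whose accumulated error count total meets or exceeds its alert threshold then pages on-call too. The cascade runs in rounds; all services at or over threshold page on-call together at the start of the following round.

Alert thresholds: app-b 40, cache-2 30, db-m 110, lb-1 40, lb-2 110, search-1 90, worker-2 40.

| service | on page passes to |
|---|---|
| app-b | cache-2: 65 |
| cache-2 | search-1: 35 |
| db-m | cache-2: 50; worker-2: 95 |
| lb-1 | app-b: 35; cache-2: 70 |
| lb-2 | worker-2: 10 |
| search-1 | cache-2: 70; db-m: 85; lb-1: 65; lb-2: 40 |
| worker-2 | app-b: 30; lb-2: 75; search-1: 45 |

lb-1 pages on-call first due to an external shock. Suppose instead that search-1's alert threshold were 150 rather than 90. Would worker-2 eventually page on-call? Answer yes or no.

no

With search-1's alert threshold at 150:
Round 1 — lb-1 pages on-call (initial).
  app-b: +35 → 35 < 40
  cache-2: +70 → 70 ≥ 30
Round 2 — cache-2 pages on-call.
  search-1: +35 → 35 < 150
No further pages.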